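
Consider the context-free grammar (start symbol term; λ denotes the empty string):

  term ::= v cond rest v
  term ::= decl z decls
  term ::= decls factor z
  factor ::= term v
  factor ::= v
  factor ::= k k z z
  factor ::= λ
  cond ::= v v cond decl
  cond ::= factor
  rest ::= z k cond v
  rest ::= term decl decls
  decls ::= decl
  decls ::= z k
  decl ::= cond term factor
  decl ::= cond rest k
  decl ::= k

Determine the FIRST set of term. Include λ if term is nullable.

{ k, v, z }

term ::= v cond rest v contributes {v}.
From term ::= decl z decls: add FIRST(decl) = { k, v, z }.
From term ::= decls factor z: add FIRST(decls) = { k, v, z }.
Union: FIRST(term) = { k, v, z }.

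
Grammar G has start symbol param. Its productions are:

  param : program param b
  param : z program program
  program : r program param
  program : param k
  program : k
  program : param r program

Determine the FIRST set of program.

program : r program param contributes {r}.
From program : param k: add FIRST(param) = { k, r, z }.
program : k contributes {k}.
From program : param r program: add FIRST(param) = { k, r, z }.
Union: FIRST(program) = { k, r, z }.

{ k, r, z }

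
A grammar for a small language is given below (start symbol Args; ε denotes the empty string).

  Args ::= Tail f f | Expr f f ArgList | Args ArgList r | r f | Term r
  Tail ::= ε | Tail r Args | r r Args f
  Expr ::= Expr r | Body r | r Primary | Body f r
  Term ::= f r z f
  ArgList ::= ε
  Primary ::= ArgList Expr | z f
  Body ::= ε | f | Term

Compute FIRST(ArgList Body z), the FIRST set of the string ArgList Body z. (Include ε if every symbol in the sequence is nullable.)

{ f, z }

Add FIRST(ArgList)\{ε} = {  }; ArgList is nullable, continue.
Add FIRST(Body)\{ε} = { f }; Body is nullable, continue.
z is a terminal; add {z} and stop.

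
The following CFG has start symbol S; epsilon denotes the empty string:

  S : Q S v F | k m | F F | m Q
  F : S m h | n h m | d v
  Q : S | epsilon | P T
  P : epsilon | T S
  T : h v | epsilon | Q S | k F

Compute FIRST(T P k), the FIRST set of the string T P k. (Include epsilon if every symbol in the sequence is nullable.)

Add FIRST(T)\{epsilon} = { d, h, k, m, n }; T is nullable, continue.
Add FIRST(P)\{epsilon} = { d, h, k, m, n }; P is nullable, continue.
k is a terminal; add {k} and stop.

{ d, h, k, m, n }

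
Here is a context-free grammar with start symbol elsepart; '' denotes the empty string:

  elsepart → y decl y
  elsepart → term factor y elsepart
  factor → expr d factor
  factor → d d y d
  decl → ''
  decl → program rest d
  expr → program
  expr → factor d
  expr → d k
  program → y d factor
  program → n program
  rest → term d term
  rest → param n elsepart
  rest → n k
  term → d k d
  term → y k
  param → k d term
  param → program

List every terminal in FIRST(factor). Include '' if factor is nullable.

{ d, n, y }

From factor → expr d factor: add FIRST(expr) = { d, n, y }.
factor → d d y d contributes {d}.
Union: FIRST(factor) = { d, n, y }.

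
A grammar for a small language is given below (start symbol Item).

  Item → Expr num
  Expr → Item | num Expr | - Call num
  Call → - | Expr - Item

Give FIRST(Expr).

From Expr → Item: add FIRST(Item) = { -, num }.
Expr → num Expr contributes {num}.
Expr → - Call num contributes {-}.
Union: FIRST(Expr) = { -, num }.

{ -, num }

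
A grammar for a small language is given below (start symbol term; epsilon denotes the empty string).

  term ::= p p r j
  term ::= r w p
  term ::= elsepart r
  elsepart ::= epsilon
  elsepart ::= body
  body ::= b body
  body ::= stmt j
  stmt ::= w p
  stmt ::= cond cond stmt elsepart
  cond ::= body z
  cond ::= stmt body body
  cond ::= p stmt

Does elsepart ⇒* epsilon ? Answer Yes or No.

Yes

elsepart has an epsilon-production, so elsepart ⇒ epsilon.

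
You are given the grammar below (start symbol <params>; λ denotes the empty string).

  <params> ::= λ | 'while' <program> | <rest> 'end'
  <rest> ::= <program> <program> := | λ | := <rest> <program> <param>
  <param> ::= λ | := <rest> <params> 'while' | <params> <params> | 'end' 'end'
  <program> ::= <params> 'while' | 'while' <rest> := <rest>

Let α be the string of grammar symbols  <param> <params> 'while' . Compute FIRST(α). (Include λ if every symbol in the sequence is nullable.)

Add FIRST(<param>)\{λ} = { 'end', 'while', := }; <param> is nullable, continue.
Add FIRST(<params>)\{λ} = { 'end', 'while', := }; <params> is nullable, continue.
'while' is a terminal; add {'while'} and stop.

{ 'end', 'while', := }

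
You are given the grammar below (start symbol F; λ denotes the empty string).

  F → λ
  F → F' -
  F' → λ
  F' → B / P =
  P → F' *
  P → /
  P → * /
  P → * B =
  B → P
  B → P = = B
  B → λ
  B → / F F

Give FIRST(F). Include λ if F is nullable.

F → λ contributes λ.
From F → F' -: F' nullable, take FIRST(F') ∪ {-} = { *, -, / }.
Union: FIRST(F) = { *, -, /, λ }.

{ *, -, /, λ }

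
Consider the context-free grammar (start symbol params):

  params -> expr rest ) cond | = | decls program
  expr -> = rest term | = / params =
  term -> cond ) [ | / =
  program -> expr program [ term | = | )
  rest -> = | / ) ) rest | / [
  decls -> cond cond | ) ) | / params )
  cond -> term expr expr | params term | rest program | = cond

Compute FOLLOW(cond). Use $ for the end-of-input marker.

{ $, ), /, = }

In params -> expr rest ) cond: cond is at the end, add FOLLOW(params) = { $, ), /, = }.
In term -> cond ) [: add FIRST() [) = { ) }.
In decls -> cond cond: add FIRST(cond) = { ), /, = }.
In decls -> cond cond: cond is at the end, add FOLLOW(decls) = { ), = }.
In cond -> = cond: cond is at the end, add FOLLOW(cond) = { $, ), /, = }.
Union: FOLLOW(cond) = { $, ), /, = }.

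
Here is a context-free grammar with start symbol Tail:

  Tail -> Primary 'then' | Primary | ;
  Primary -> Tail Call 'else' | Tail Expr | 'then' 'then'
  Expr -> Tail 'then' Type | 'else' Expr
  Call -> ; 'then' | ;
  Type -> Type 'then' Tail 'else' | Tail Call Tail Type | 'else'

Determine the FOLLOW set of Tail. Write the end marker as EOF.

Tail is the start symbol, so EOF ∈ FOLLOW(Tail).
In Primary -> Tail Call 'else': add FIRST(Call 'else') = { ; }.
In Primary -> Tail Expr: add FIRST(Expr) = { 'else', 'then', ; }.
In Expr -> Tail 'then' Type: add FIRST('then' Type) = { 'then' }.
In Type -> Type 'then' Tail 'else': add FIRST('else') = { 'else' }.
In Type -> Tail Call Tail Type: add FIRST(Call Tail Type) = { ; }.
In Type -> Tail Call Tail Type: add FIRST(Type) = { 'else', 'then', ; }.
Union: FOLLOW(Tail) = { EOF, 'else', 'then', ; }.

{ EOF, 'else', 'then', ; }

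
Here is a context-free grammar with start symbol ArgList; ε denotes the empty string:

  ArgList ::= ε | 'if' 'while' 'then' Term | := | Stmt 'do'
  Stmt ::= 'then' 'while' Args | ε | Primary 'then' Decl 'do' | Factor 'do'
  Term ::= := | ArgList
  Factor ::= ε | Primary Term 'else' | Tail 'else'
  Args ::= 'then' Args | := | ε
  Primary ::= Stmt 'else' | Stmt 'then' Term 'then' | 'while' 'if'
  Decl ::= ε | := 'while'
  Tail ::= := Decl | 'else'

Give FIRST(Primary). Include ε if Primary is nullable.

From Primary ::= Stmt 'else': Stmt nullable, take FIRST(Stmt) ∪ {'else'} = { 'do', 'else', 'then', 'while', := }.
From Primary ::= Stmt 'then' Term 'then': Stmt nullable, take FIRST(Stmt) ∪ {'then'} = { 'do', 'else', 'then', 'while', := }.
Primary ::= 'while' 'if' contributes {'while'}.
Union: FIRST(Primary) = { 'do', 'else', 'then', 'while', := }.

{ 'do', 'else', 'then', 'while', := }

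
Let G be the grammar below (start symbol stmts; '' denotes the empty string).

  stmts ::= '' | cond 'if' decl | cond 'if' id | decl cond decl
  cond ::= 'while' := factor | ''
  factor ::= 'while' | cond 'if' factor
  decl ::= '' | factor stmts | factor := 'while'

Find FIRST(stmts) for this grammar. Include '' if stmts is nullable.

stmts ::= '' contributes ''.
From stmts ::= cond 'if' decl: cond nullable, take FIRST(cond) ∪ {'if'} = { 'if', 'while' }.
From stmts ::= cond 'if' id: cond nullable, take FIRST(cond) ∪ {'if'} = { 'if', 'while' }.
From stmts ::= decl cond decl: decl, cond, decl nullable, take FIRST(decl) ∪ FIRST(cond) ∪ FIRST(decl) = { 'if', 'while' }; also '' since the whole RHS is nullable.
Union: FIRST(stmts) = { 'if', 'while', '' }.

{ 'if', 'while', '' }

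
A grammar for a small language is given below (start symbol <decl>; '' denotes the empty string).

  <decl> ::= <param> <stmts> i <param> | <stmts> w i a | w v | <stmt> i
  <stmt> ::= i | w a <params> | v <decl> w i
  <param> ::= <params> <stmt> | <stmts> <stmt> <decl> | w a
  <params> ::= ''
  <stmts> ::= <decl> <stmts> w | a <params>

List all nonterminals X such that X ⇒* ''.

Directly nullable (have an ''-production): <params>.
No other nonterminal has a production whose RHS symbols are all nullable.

{ <params> }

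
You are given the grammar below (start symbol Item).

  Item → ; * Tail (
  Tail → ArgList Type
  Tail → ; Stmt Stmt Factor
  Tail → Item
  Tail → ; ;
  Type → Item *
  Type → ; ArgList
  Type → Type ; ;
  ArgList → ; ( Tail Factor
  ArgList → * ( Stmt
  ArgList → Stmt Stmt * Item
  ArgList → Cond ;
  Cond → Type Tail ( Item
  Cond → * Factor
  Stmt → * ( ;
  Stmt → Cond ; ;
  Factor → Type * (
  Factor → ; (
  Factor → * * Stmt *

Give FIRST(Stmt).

{ *, ; }

Stmt → * ( ; contributes {*}.
From Stmt → Cond ; ;: add FIRST(Cond) = { *, ; }.
Union: FIRST(Stmt) = { *, ; }.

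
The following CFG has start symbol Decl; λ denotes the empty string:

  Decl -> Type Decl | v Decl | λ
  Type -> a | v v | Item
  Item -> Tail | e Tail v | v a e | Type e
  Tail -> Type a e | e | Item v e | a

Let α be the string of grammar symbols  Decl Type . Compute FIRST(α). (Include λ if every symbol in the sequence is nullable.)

{ a, e, v }

Add FIRST(Decl)\{λ} = { a, e, v }; Decl is nullable, continue.
Add FIRST(Type) = { a, e, v }; Type is not nullable, stop.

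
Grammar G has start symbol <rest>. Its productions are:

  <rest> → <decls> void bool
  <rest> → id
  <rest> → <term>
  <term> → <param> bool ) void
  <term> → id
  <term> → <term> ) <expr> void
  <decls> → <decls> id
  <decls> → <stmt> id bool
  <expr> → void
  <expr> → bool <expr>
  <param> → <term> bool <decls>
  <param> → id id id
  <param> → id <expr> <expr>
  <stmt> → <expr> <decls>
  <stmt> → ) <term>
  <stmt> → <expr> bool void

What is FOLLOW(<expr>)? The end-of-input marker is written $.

{ ), bool, void }

In <term> → <term> ) <expr> void: add FIRST(void) = { void }.
In <expr> → bool <expr>: <expr> is at the end, add FOLLOW(<expr>) = { ), bool, void }.
In <param> → id <expr> <expr>: add FIRST(<expr>) = { bool, void }.
In <param> → id <expr> <expr>: <expr> is at the end, add FOLLOW(<param>) = { bool }.
In <stmt> → <expr> <decls>: add FIRST(<decls>) = { ), bool, void }.
In <stmt> → <expr> bool void: add FIRST(bool void) = { bool }.
Union: FOLLOW(<expr>) = { ), bool, void }.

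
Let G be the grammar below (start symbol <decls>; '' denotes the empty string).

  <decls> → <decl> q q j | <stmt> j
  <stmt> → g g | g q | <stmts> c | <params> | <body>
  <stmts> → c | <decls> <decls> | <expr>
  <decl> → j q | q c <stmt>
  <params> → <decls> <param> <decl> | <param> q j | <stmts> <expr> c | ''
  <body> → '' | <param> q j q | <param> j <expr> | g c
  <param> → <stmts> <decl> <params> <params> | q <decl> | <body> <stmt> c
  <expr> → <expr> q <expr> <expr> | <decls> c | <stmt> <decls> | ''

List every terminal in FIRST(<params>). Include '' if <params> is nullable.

From <params> → <decls> <param> <decl>: add FIRST(<decls>) = { c, g, j, q }.
From <params> → <param> q j: add FIRST(<param>) = { c, g, j, q }.
From <params> → <stmts> <expr> c: <stmts>, <expr> nullable, take FIRST(<stmts>) ∪ FIRST(<expr>) ∪ {c} = { c, g, j, q }.
<params> → '' contributes ''.
Union: FIRST(<params>) = { c, g, j, q, '' }.

{ c, g, j, q, '' }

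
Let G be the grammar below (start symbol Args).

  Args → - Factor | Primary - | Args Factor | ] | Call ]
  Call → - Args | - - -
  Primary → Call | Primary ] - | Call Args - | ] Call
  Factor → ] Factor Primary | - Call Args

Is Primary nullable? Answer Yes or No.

No

No nonterminal in this grammar is nullable.
No production of Primary has an RHS whose symbols are all nullable, so Primary is not nullable.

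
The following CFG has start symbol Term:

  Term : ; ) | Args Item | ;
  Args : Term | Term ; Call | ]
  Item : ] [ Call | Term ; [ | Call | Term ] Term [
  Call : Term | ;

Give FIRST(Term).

{ ;, ] }

Term : ; ) contributes {;}.
From Term : Args Item: add FIRST(Args) = { ;, ] }.
Term : ; contributes {;}.
Union: FIRST(Term) = { ;, ] }.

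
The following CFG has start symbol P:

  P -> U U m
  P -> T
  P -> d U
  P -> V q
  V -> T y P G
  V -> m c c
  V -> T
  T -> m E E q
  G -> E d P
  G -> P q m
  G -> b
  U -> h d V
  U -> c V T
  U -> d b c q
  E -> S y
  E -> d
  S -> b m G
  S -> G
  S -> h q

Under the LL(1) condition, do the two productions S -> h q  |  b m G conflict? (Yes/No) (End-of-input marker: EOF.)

FIRST(h q) = { h } and FIRST(b m G) = { b }.
The FIRST sets are disjoint and neither alternative is nullable — no conflict.

No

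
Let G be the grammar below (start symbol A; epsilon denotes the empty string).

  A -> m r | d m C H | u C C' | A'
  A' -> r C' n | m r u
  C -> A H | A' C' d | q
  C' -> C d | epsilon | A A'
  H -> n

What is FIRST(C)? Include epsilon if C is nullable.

From C -> A H: add FIRST(A) = { d, m, r, u }.
From C -> A' C' d: add FIRST(A') = { m, r }.
C -> q contributes {q}.
Union: FIRST(C) = { d, m, q, r, u }.

{ d, m, q, r, u }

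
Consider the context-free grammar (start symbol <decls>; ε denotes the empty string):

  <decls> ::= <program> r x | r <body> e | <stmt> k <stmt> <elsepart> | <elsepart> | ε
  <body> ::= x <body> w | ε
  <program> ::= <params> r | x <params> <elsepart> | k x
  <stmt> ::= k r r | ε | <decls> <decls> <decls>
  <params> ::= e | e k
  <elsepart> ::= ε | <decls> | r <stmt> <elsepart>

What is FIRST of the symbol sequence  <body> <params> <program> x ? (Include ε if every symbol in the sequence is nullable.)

{ e, x }

Add FIRST(<body>)\{ε} = { x }; <body> is nullable, continue.
Add FIRST(<params>) = { e }; <params> is not nullable, stop.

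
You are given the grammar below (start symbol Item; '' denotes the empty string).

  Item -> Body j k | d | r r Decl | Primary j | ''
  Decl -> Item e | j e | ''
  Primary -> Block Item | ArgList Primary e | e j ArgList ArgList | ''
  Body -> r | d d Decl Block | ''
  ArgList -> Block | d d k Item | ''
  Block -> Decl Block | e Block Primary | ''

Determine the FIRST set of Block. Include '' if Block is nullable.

From Block -> Decl Block: Decl, Block nullable, take FIRST(Decl) ∪ FIRST(Block) = { d, e, j, r }; also '' since the whole RHS is nullable.
Block -> e Block Primary contributes {e}.
Block -> '' contributes ''.
Union: FIRST(Block) = { d, e, j, r, '' }.

{ d, e, j, r, '' }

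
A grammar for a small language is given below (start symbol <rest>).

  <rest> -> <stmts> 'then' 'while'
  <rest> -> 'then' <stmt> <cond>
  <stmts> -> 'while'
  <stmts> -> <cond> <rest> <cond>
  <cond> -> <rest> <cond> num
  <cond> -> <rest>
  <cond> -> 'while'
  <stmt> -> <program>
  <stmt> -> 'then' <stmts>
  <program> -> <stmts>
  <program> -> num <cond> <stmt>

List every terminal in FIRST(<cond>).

{ 'then', 'while' }

From <cond> -> <rest> <cond> num: add FIRST(<rest>) = { 'then', 'while' }.
From <cond> -> <rest>: add FIRST(<rest>) = { 'then', 'while' }.
<cond> -> 'while' contributes {'while'}.
Union: FIRST(<cond>) = { 'then', 'while' }.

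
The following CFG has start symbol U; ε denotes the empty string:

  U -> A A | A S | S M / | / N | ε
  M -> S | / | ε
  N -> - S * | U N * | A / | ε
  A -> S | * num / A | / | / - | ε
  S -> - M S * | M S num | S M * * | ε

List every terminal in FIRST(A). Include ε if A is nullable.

From A -> S: add FIRST(S) = { *, -, /, num, ε } (including ε since S is nullable).
A -> * num / A contributes {*}.
A -> / contributes {/}.
A -> / - contributes {/}.
A -> ε contributes ε.
Union: FIRST(A) = { *, -, /, num, ε }.

{ *, -, /, num, ε }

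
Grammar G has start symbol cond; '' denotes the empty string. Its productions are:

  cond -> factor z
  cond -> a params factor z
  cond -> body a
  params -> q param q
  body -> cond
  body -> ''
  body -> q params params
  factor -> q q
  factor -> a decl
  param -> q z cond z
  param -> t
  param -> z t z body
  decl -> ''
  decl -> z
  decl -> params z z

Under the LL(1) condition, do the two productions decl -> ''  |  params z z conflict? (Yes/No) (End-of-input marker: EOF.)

FIRST('') = { '' } and FIRST(params z z) = { q }.
The first is nullable but FOLLOW(decl) = { z } is disjoint from FIRST of the second.

No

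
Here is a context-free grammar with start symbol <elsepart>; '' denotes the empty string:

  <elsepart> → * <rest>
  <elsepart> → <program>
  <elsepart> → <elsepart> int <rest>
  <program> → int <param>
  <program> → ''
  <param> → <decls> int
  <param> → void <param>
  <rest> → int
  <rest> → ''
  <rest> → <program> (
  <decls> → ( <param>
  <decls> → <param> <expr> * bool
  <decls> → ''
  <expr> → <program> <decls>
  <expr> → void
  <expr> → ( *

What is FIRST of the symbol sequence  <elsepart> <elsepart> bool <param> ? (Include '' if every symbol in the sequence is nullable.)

{ *, bool, int }

Add FIRST(<elsepart>)\{''} = { *, int }; <elsepart> is nullable, continue.
Add FIRST(<elsepart>)\{''} = { *, int }; <elsepart> is nullable, continue.
bool is a terminal; add {bool} and stop.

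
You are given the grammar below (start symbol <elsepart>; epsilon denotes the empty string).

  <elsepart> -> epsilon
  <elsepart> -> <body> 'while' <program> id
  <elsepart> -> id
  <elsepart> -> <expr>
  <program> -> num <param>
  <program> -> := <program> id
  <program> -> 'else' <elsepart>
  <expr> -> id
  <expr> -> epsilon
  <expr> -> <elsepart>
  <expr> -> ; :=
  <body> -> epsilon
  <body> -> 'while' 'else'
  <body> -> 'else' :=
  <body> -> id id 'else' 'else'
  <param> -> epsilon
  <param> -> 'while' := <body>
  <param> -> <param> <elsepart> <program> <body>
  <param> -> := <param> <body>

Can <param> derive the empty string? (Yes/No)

<param> has an epsilon-production, so <param> ⇒ epsilon.

Yes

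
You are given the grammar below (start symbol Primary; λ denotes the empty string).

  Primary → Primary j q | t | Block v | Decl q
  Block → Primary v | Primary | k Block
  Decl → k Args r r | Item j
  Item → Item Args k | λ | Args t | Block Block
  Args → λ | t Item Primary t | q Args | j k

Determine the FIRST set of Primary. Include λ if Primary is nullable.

{ j, k, q, t }

From Primary → Primary j q: add FIRST(Primary) = { j, k, q, t }.
Primary → t contributes {t}.
From Primary → Block v: add FIRST(Block) = { j, k, q, t }.
From Primary → Decl q: add FIRST(Decl) = { j, k, q, t }.
Union: FIRST(Primary) = { j, k, q, t }.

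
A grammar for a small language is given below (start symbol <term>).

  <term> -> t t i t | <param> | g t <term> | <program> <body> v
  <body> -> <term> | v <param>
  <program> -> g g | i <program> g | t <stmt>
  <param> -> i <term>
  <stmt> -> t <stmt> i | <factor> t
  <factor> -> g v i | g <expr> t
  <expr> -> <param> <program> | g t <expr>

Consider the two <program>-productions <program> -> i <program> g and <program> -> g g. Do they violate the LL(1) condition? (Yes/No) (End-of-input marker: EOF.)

No

FIRST(i <program> g) = { i } and FIRST(g g) = { g }.
The FIRST sets are disjoint and neither alternative is nullable — no conflict.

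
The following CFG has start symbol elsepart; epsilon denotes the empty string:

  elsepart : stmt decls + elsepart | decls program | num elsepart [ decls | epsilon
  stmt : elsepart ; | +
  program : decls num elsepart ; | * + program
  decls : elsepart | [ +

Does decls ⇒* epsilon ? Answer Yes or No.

decls : elsepart and each of elsepart is nullable, so decls ⇒* epsilon.

Yes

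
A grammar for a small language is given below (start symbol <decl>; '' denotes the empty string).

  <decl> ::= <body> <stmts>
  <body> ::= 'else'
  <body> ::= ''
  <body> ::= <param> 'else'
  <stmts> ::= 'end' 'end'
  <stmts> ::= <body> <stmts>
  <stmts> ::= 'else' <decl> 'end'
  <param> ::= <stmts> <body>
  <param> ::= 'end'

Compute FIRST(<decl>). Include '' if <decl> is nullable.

From <decl> ::= <body> <stmts>: <body> nullable, take FIRST(<body>) ∪ FIRST(<stmts>) = { 'else', 'end' }.
Union: FIRST(<decl>) = { 'else', 'end' }.

{ 'else', 'end' }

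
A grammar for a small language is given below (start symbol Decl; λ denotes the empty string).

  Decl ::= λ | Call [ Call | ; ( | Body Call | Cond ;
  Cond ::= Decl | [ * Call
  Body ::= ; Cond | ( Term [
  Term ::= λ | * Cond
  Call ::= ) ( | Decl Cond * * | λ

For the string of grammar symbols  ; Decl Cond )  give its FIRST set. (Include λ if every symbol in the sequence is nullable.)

; is a terminal; add {;} and stop.

{ ; }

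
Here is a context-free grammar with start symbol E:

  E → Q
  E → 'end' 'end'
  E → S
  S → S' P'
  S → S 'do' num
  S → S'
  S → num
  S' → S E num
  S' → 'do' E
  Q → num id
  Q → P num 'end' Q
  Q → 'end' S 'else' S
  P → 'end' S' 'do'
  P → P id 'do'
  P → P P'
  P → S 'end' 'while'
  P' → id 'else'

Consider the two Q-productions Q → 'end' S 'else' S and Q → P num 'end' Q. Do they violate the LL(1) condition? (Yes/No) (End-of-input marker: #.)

Yes

FIRST('end' S 'else' S) = { 'end' } and FIRST(P num 'end' Q) = { 'do', 'end', num }.
Both contain 'end', so the two alternatives are not disjoint — LL(1) conflict.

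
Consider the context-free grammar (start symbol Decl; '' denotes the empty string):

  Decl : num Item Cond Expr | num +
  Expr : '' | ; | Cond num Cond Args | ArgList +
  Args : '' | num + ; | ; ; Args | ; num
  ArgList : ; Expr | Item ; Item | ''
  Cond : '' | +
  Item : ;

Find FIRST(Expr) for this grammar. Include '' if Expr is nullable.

Expr : '' contributes ''.
Expr : ; contributes {;}.
From Expr : Cond num Cond Args: Cond nullable, take FIRST(Cond) ∪ {num} = { +, num }.
From Expr : ArgList +: ArgList nullable, take FIRST(ArgList) ∪ {+} = { +, ; }.
Union: FIRST(Expr) = { +, ;, num, '' }.

{ +, ;, num, '' }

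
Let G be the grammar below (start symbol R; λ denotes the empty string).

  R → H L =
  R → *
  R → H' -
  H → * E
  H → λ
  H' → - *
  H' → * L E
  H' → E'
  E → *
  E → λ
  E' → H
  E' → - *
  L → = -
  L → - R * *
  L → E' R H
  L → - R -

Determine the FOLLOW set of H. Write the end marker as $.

In R → H L =: add FIRST(L =) = { *, -, = }.
In E' → H: H is at the end, add FOLLOW(E') = { *, -, = }.
In L → E' R H: H is at the end, add FOLLOW(L) = { *, -, = }.
Union: FOLLOW(H) = { *, -, = }.

{ *, -, = }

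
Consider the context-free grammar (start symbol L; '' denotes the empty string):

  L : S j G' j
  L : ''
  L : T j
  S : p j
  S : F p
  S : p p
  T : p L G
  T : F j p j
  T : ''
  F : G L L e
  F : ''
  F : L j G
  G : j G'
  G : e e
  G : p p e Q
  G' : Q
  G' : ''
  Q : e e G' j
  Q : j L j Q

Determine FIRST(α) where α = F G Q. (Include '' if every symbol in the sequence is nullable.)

{ e, j, p }

Add FIRST(F)\{''} = { e, j, p }; F is nullable, continue.
Add FIRST(G) = { e, j, p }; G is not nullable, stop.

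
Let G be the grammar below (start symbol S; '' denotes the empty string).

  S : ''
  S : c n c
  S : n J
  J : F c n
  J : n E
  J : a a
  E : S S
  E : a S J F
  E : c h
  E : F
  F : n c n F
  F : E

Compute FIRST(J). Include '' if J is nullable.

From J : F c n: F nullable, take FIRST(F) ∪ {c} = { a, c, n }.
J : n E contributes {n}.
J : a a contributes {a}.
Union: FIRST(J) = { a, c, n }.

{ a, c, n }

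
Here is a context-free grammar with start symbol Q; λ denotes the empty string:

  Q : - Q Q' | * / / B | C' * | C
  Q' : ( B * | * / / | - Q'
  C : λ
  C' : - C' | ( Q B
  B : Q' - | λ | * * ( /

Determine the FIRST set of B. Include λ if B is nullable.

{ (, *, -, λ }

From B : Q' -: add FIRST(Q') = { (, *, - }.
B : λ contributes λ.
B : * * ( / contributes {*}.
Union: FIRST(B) = { (, *, -, λ }.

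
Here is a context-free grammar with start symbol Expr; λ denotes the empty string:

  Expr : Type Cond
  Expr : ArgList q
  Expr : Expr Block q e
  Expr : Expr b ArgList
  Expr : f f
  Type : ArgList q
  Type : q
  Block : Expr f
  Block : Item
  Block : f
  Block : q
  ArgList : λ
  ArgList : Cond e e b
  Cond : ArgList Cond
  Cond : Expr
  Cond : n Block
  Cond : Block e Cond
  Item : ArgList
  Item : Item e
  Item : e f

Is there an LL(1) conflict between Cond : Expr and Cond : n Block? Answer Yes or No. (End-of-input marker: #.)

Yes

FIRST(Expr) = { e, f, n, q } and FIRST(n Block) = { n }.
Both contain n, so the two alternatives are not disjoint — LL(1) conflict.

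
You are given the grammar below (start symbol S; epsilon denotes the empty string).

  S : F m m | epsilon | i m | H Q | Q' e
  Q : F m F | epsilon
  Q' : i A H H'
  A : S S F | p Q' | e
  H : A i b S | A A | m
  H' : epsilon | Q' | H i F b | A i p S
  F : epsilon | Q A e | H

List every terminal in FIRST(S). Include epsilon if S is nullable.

{ e, i, m, p, epsilon }

From S : F m m: F nullable, take FIRST(F) ∪ {m} = { e, i, m, p }.
S : epsilon contributes epsilon.
S : i m contributes {i}.
From S : H Q: H, Q nullable, take FIRST(H) ∪ FIRST(Q) = { e, i, m, p }; also epsilon since the whole RHS is nullable.
From S : Q' e: add FIRST(Q') = { i }.
Union: FIRST(S) = { e, i, m, p, epsilon }.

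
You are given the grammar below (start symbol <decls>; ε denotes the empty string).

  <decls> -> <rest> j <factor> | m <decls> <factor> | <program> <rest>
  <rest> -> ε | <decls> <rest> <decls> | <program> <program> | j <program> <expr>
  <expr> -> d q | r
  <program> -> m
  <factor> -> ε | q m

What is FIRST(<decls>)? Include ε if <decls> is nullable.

From <decls> -> <rest> j <factor>: <rest> nullable, take FIRST(<rest>) ∪ {j} = { j, m }.
<decls> -> m <decls> <factor> contributes {m}.
From <decls> -> <program> <rest>: add FIRST(<program>) = { m }.
Union: FIRST(<decls>) = { j, m }.

{ j, m }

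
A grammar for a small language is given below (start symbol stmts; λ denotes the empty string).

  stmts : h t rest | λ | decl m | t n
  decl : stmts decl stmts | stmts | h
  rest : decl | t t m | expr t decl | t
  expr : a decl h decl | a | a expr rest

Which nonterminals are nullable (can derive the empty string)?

{ decl, rest, stmts }

Directly nullable (have an λ-production): stmts.
rest : decl with every symbol nullable, so rest is nullable.
decl : stmts decl stmts with every symbol nullable, so decl is nullable.
No other nonterminal has a production whose RHS symbols are all nullable.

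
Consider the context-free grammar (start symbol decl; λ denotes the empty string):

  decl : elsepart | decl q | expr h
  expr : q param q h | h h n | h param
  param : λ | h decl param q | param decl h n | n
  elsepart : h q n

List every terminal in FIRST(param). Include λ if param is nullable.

param : λ contributes λ.
param : h decl param q contributes {h}.
From param : param decl h n: param nullable, take FIRST(param) ∪ FIRST(decl) = { h, n, q }.
param : n contributes {n}.
Union: FIRST(param) = { h, n, q, λ }.

{ h, n, q, λ }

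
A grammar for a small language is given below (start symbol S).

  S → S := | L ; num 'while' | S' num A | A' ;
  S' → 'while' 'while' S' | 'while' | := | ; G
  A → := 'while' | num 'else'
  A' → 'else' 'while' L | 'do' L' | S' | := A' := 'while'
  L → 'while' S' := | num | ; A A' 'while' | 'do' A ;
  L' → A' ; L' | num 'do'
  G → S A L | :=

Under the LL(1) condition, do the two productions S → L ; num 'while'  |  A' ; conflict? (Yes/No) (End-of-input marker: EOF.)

Yes

FIRST(L ; num 'while') = { 'do', 'while', ;, num } and FIRST(A' ;) = { 'do', 'else', 'while', :=, ; }.
Both contain 'do', so the two alternatives are not disjoint — LL(1) conflict.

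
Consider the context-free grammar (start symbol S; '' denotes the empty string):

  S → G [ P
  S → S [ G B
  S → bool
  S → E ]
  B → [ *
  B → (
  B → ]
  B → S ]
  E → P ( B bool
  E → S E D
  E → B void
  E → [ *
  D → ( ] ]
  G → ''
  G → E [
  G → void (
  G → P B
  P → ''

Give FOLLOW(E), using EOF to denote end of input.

In S → E ]: add FIRST(]) = { ] }.
In E → S E D: add FIRST(D) = { ( }.
In G → E [: add FIRST([) = { [ }.
Union: FOLLOW(E) = { (, [, ] }.

{ (, [, ] }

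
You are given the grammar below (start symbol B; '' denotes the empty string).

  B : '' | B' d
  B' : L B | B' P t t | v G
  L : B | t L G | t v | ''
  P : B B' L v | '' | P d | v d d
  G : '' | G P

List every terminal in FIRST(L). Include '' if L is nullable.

From L : B: add FIRST(B) = { d, t, v, '' } (including '' since B is nullable).
L : t L G contributes {t}.
L : t v contributes {t}.
L : '' contributes ''.
Union: FIRST(L) = { d, t, v, '' }.

{ d, t, v, '' }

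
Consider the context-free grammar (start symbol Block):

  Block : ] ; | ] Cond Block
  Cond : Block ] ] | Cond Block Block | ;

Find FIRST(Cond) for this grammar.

{ ;, ] }

From Cond : Block ] ]: add FIRST(Block) = { ] }.
From Cond : Cond Block Block: add FIRST(Cond) = { ;, ] }.
Cond : ; contributes {;}.
Union: FIRST(Cond) = { ;, ] }.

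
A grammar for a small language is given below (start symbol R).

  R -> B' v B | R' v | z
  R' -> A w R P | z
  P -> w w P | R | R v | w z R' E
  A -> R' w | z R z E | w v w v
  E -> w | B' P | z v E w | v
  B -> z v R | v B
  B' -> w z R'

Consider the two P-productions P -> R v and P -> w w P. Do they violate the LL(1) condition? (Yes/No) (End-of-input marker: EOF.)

FIRST(R v) = { w, z } and FIRST(w w P) = { w }.
Both contain w, so the two alternatives are not disjoint — LL(1) conflict.

Yes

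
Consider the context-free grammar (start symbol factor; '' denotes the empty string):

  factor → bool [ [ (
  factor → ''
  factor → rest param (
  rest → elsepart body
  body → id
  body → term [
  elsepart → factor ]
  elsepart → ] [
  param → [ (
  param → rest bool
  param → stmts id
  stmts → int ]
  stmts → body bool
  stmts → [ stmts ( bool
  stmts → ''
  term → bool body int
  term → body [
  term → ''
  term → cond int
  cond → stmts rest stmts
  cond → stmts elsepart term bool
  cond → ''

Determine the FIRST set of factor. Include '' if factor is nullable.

{ ], bool, '' }

factor → bool [ [ ( contributes {bool}.
factor → '' contributes ''.
From factor → rest param (: add FIRST(rest) = { ], bool }.
Union: FIRST(factor) = { ], bool, '' }.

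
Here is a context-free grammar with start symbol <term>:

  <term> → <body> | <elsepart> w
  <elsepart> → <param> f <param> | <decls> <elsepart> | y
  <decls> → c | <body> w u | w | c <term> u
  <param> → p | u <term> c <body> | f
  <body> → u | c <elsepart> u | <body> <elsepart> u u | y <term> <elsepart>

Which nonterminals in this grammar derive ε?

{ } (none)

No nonterminal has an empty production or an RHS whose symbols are all nullable.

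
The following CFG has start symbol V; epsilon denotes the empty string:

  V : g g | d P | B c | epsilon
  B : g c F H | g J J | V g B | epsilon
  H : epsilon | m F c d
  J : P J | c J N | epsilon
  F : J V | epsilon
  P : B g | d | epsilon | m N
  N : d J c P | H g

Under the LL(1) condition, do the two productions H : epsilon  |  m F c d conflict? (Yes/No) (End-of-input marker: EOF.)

FIRST(epsilon) = { epsilon } and FIRST(m F c d) = { m }.
The first is nullable but FOLLOW(H) = { c, g } is disjoint from FIRST of the second.

No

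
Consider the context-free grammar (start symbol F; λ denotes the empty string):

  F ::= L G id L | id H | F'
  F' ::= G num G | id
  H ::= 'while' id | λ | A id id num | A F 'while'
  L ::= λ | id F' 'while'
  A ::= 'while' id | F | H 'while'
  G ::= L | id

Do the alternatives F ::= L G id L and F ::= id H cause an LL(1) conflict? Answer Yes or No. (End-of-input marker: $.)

Yes

FIRST(L G id L) = { id } and FIRST(id H) = { id }.
Both contain id, so the two alternatives are not disjoint — LL(1) conflict.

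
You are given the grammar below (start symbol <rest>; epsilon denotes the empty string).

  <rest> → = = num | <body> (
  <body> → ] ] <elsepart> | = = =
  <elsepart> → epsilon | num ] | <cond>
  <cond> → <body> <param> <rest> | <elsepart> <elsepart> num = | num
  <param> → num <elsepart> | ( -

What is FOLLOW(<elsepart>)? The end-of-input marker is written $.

{ (, =, ], num }

In <body> → ] ] <elsepart>: <elsepart> is at the end, add FOLLOW(<body>) = { (, num }.
In <cond> → <elsepart> <elsepart> num =: add FIRST(<elsepart> num =) = { =, ], num }.
In <cond> → <elsepart> <elsepart> num =: add FIRST(num =) = { num }.
In <param> → num <elsepart>: <elsepart> is at the end, add FOLLOW(<param>) = { =, ] }.
Union: FOLLOW(<elsepart>) = { (, =, ], num }.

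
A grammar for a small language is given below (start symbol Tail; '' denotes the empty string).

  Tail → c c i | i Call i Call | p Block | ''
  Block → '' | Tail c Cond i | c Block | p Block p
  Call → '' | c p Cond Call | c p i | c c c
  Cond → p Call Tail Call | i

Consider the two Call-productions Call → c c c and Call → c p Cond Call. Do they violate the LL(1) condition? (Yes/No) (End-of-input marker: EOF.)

Yes

FIRST(c c c) = { c } and FIRST(c p Cond Call) = { c }.
Both contain c, so the two alternatives are not disjoint — LL(1) conflict.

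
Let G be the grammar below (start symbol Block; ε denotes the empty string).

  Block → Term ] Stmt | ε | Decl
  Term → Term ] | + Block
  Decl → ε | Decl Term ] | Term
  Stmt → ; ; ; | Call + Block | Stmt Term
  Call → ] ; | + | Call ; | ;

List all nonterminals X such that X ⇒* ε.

Directly nullable (have an ε-production): Block, Decl.
No other nonterminal has a production whose RHS symbols are all nullable.

{ Block, Decl }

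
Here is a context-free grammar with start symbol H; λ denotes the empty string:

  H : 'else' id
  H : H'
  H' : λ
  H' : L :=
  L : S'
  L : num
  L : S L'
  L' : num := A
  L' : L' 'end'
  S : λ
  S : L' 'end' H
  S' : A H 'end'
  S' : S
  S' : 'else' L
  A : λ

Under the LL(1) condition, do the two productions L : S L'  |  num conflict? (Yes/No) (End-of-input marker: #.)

Yes

FIRST(S L') = { num } and FIRST(num) = { num }.
Both contain num, so the two alternatives are not disjoint — LL(1) conflict.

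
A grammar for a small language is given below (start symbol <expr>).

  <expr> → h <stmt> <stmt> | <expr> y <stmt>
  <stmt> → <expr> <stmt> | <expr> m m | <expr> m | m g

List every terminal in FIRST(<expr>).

{ h }

<expr> → h <stmt> <stmt> contributes {h}.
From <expr> → <expr> y <stmt>: add FIRST(<expr>) = { h }.
Union: FIRST(<expr>) = { h }.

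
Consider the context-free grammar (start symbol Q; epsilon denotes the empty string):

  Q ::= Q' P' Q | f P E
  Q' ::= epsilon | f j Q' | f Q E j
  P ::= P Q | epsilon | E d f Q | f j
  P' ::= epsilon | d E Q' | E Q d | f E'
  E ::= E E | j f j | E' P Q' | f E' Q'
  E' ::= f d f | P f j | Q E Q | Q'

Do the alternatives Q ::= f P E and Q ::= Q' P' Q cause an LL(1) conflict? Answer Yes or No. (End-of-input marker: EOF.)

Yes

FIRST(f P E) = { f } and FIRST(Q' P' Q) = { d, f, j }.
Both contain f, so the two alternatives are not disjoint — LL(1) conflict.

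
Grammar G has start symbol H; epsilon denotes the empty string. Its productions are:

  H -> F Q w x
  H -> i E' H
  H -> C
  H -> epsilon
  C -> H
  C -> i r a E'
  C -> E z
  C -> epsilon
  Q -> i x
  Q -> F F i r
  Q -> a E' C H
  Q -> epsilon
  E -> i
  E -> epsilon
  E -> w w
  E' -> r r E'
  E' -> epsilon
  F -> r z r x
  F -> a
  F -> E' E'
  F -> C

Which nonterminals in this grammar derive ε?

{ C, E, E', F, H, Q }

Directly nullable (have an epsilon-production): H, C, Q, E, E'.
F -> E' E' with every symbol nullable, so F is nullable.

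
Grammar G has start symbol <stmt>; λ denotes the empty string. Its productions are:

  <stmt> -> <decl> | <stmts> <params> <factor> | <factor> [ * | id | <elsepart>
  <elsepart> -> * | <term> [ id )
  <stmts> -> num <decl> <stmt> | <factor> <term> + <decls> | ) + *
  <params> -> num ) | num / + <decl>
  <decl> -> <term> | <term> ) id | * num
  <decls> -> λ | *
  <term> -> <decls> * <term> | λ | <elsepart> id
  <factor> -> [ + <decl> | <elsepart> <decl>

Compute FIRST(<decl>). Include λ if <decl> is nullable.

{ ), *, [, λ }

From <decl> -> <term>: add FIRST(<term>) = { *, [, λ } (including λ since <term> is nullable).
From <decl> -> <term> ) id: <term> nullable, take FIRST(<term>) ∪ {)} = { ), *, [ }.
<decl> -> * num contributes {*}.
Union: FIRST(<decl>) = { ), *, [, λ }.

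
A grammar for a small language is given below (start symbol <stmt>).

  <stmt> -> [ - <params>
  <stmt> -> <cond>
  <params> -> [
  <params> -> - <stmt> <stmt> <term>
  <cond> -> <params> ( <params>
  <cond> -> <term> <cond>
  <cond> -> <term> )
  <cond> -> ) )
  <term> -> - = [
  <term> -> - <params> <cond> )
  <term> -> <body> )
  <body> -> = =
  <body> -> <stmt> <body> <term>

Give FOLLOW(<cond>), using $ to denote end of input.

In <stmt> -> <cond>: <cond> is at the end, add FOLLOW(<stmt>) = { $, ), -, =, [ }.
In <cond> -> <term> <cond>: <cond> is at the end, add FOLLOW(<cond>) = { $, ), -, =, [ }.
In <term> -> - <params> <cond> ): add FIRST()) = { ) }.
Union: FOLLOW(<cond>) = { $, ), -, =, [ }.

{ $, ), -, =, [ }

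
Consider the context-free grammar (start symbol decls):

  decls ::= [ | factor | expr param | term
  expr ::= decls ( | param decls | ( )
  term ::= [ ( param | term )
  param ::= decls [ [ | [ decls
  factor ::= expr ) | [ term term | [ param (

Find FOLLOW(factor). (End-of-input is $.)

{ $, (, ), [ }

In decls ::= factor: factor is at the end, add FOLLOW(decls) = { $, (, ), [ }.
Union: FOLLOW(factor) = { $, (, ), [ }.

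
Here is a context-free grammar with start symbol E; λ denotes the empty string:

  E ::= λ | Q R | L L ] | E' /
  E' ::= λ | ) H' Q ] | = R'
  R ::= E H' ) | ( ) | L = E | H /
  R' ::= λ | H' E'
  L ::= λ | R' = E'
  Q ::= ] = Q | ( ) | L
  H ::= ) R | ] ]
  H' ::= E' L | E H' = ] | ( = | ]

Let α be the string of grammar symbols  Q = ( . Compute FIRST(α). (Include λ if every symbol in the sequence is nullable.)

Add FIRST(Q)\{λ} = { (, ), /, =, ] }; Q is nullable, continue.
= is a terminal; add {=} and stop.

{ (, ), /, =, ] }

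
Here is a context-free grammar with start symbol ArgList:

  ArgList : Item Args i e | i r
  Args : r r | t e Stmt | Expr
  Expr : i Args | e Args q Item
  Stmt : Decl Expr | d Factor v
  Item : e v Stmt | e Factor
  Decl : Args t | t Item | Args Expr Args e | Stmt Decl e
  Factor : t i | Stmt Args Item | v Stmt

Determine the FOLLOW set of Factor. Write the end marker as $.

In Stmt : d Factor v: add FIRST(v) = { v }.
In Item : e Factor: Factor is at the end, add FOLLOW(Item) = { d, e, i, q, r, t, v }.
Union: FOLLOW(Factor) = { d, e, i, q, r, t, v }.

{ d, e, i, q, r, t, v }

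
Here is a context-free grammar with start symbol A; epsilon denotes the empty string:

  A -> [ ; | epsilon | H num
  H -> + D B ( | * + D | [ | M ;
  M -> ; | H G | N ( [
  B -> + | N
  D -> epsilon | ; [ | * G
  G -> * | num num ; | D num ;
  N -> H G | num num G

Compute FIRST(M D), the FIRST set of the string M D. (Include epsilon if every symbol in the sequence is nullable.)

{ *, +, ;, [, num }

Add FIRST(M) = { *, +, ;, [, num }; M is not nullable, stop.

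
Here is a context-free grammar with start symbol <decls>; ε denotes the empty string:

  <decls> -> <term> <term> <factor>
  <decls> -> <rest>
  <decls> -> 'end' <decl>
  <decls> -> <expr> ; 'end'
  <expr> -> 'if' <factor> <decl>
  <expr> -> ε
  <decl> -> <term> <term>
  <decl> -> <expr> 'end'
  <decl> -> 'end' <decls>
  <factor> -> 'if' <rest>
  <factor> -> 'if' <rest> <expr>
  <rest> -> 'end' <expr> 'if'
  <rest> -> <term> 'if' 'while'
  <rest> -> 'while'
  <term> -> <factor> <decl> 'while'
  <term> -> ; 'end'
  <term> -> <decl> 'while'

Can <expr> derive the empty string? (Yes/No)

<expr> has an ε-production, so <expr> ⇒ ε.

Yes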